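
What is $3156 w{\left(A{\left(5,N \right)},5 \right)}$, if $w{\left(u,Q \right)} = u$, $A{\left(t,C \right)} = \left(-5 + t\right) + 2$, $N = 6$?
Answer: $6312$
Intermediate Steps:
$A{\left(t,C \right)} = -3 + t$
$3156 w{\left(A{\left(5,N \right)},5 \right)} = 3156 \left(-3 + 5\right) = 3156 \cdot 2 = 6312$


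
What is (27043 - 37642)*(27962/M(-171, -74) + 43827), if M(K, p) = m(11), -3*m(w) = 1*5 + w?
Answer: -3271625127/8 ≈ -4.0895e+8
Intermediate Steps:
m(w) = -5/3 - w/3 (m(w) = -(1*5 + w)/3 = -(5 + w)/3 = -5/3 - w/3)
M(K, p) = -16/3 (M(K, p) = -5/3 - ⅓*11 = -5/3 - 11/3 = -16/3)
(27043 - 37642)*(27962/M(-171, -74) + 43827) = (27043 - 37642)*(27962/(-16/3) + 43827) = -10599*(27962*(-3/16) + 43827) = -10599*(-41943/8 + 43827) = -10599*308673/8 = -3271625127/8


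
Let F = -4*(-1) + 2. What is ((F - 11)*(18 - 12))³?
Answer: -27000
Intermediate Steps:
F = 6 (F = 4 + 2 = 6)
((F - 11)*(18 - 12))³ = ((6 - 11)*(18 - 12))³ = (-5*6)³ = (-30)³ = -27000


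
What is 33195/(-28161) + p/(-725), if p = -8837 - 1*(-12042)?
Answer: -7621492/1361115 ≈ -5.5994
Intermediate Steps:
p = 3205 (p = -8837 + 12042 = 3205)
33195/(-28161) + p/(-725) = 33195/(-28161) + 3205/(-725) = 33195*(-1/28161) + 3205*(-1/725) = -11065/9387 - 641/145 = -7621492/1361115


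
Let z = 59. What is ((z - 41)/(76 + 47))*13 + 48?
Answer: 2046/41 ≈ 49.902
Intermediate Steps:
((z - 41)/(76 + 47))*13 + 48 = ((59 - 41)/(76 + 47))*13 + 48 = (18/123)*13 + 48 = (18*(1/123))*13 + 48 = (6/41)*13 + 48 = 78/41 + 48 = 2046/41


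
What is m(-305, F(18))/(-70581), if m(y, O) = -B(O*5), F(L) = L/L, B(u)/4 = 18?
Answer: 24/23527 ≈ 0.0010201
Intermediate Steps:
B(u) = 72 (B(u) = 4*18 = 72)
F(L) = 1
m(y, O) = -72 (m(y, O) = -1*72 = -72)
m(-305, F(18))/(-70581) = -72/(-70581) = -72*(-1/70581) = 24/23527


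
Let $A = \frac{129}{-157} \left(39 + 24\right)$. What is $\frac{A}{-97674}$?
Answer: $\frac{2709}{5111606} \approx 0.00052997$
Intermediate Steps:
$A = - \frac{8127}{157}$ ($A = 129 \left(- \frac{1}{157}\right) 63 = \left(- \frac{129}{157}\right) 63 = - \frac{8127}{157} \approx -51.764$)
$\frac{A}{-97674} = - \frac{8127}{157 \left(-97674\right)} = \left(- \frac{8127}{157}\right) \left(- \frac{1}{97674}\right) = \frac{2709}{5111606}$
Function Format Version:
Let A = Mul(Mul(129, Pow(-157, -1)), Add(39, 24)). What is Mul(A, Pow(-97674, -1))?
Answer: Rational(2709, 5111606) ≈ 0.00052997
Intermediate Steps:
A = Rational(-8127, 157) (A = Mul(Mul(129, Rational(-1, 157)), 63) = Mul(Rational(-129, 157), 63) = Rational(-8127, 157) ≈ -51.764)
Mul(A, Pow(-97674, -1)) = Mul(Rational(-8127, 157), Pow(-97674, -1)) = Mul(Rational(-8127, 157), Rational(-1, 97674)) = Rational(2709, 5111606)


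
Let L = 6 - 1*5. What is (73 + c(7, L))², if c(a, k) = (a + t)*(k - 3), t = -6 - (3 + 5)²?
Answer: 39601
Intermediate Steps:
L = 1 (L = 6 - 5 = 1)
t = -70 (t = -6 - 1*8² = -6 - 1*64 = -6 - 64 = -70)
c(a, k) = (-70 + a)*(-3 + k) (c(a, k) = (a - 70)*(k - 3) = (-70 + a)*(-3 + k))
(73 + c(7, L))² = (73 + (210 - 70*1 - 3*7 + 7*1))² = (73 + (210 - 70 - 21 + 7))² = (73 + 126)² = 199² = 39601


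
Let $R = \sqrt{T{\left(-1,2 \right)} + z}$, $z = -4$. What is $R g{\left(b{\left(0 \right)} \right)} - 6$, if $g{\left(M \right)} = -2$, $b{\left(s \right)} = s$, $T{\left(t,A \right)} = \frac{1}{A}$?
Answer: $-6 - i \sqrt{14} \approx -6.0 - 3.7417 i$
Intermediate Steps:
$R = \frac{i \sqrt{14}}{2}$ ($R = \sqrt{\frac{1}{2} - 4} = \sqrt{- \frac{7}{2}} = \frac{i \sqrt{14}}{2} \approx 1.8708 i$)
$R g{\left(b{\left(0 \right)} \right)} - 6 = \frac{i \sqrt{14}}{2} \left(-2\right) - 6 = - i \sqrt{14} - 6 = -6 - i \sqrt{14}$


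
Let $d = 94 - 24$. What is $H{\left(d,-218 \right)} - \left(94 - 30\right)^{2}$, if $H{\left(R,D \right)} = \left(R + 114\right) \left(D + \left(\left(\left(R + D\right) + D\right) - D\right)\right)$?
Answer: $-71440$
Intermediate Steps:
$d = 70$
$H{\left(R,D \right)} = \left(114 + R\right) \left(R + 2 D\right)$ ($H{\left(R,D \right)} = \left(114 + R\right) \left(D + \left(\left(\left(D + R\right) + D\right) - D\right)\right) = \left(114 + R\right) \left(D + \left(\left(R + 2 D\right) - D\right)\right) = \left(114 + R\right) \left(D + \left(D + R\right)\right) = \left(114 + R\right) \left(R + 2 D\right)$)
$H{\left(d,-218 \right)} - \left(94 - 30\right)^{2} = \left(70^{2} + 114 \cdot 70 + 228 \left(-218\right) + 2 \left(-218\right) 70\right) - \left(94 - 30\right)^{2} = \left(4900 + 7980 - 49704 - 30520\right) - 64^{2} = -67344 - 4096 = -71440$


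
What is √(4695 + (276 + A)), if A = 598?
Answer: √5569 ≈ 74.626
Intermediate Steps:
√(4695 + (276 + A)) = √(4695 + (276 + 598)) = √(4695 + 874) = √5569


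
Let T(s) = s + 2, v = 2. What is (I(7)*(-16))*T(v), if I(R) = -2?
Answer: 128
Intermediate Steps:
T(s) = 2 + s
(I(7)*(-16))*T(v) = (-2*(-16))*(2 + 2) = 32*4 = 128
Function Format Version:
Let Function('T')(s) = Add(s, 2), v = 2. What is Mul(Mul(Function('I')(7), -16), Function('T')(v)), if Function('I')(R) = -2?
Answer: 128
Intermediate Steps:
Function('T')(s) = Add(2, s)
Mul(Mul(Function('I')(7), -16), Function('T')(v)) = Mul(Mul(-2, -16), Add(2, 2)) = Mul(32, 4) = 128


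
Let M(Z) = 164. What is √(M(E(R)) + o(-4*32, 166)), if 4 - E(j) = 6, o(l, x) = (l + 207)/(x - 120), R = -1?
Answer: 33*√322/46 ≈ 12.873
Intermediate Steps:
o(l, x) = (207 + l)/(-120 + x)
E(j) = -2 (E(j) = 4 - 1*6 = 4 - 6 = -2)
√(M(E(R)) + o(-4*32, 166)) = √(164 + (207 - 4*32)/(-120 + 166)) = √(164 + (207 - 128)/46) = √(164 + (1/46)*79) = √(164 + 79/46) = √(7623/46) = 33*√322/46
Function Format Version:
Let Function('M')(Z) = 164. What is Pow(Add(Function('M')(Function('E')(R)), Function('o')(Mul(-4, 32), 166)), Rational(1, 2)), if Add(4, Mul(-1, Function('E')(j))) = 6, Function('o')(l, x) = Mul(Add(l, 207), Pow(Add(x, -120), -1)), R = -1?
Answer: Mul(Rational(33, 46), Pow(322, Rational(1, 2))) ≈ 12.873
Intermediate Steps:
Function('o')(l, x) = Mul(Pow(Add(-120, x), -1), Add(207, l)) (Function('o')(l, x) = Mul(Add(207, l), Pow(Add(-120, x), -1)) = Mul(Pow(Add(-120, x), -1), Add(207, l)))
Function('E')(j) = -2 (Function('E')(j) = Add(4, Mul(-1, 6)) = Add(4, -6) = -2)
Pow(Add(Function('M')(Function('E')(R)), Function('o')(Mul(-4, 32), 166)), Rational(1, 2)) = Pow(Add(164, Mul(Pow(Add(-120, 166), -1), Add(207, Mul(-4, 32)))), Rational(1, 2)) = Pow(Add(164, Mul(Pow(46, -1), Add(207, -128))), Rational(1, 2)) = Pow(Add(164, Mul(Rational(1, 46), 79)), Rational(1, 2)) = Pow(Add(164, Rational(79, 46)), Rational(1, 2)) = Pow(Rational(7623, 46), Rational(1, 2)) = Mul(Rational(33, 46), Pow(322, Rational(1, 2)))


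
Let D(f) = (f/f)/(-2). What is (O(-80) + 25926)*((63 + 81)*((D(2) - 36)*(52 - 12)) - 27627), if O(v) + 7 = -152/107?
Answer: -659648244927/107 ≈ -6.1649e+9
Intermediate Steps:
D(f) = -½ (D(f) = 1*(-½) = -½)
O(v) = -901/107 (O(v) = -7 - 152/107 = -901/107)
(O(-80) + 25926)*((63 + 81)*((D(2) - 36)*(52 - 12)) - 27627) = (-901/107 + 25926)*((63 + 81)*((-½ - 36)*(52 - 12)) - 27627) = 2773181*(144*(-73/2*40) - 27627)/107 = 2773181*(144*(-1460) - 27627)/107 = 2773181*(-210240 - 27627)/107 = (2773181/107)*(-237867) = -659648244927/107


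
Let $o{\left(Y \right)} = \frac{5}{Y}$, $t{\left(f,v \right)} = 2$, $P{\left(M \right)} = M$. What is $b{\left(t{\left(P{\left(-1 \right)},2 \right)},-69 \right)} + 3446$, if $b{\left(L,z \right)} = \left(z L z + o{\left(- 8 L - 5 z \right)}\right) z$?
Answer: $- \frac{215025533}{329} \approx -6.5357 \cdot 10^{5}$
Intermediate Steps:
$b{\left(L,z \right)} = z \left(\frac{5}{- 8 L - 5 z} + L z^{2}\right)$ ($b{\left(L,z \right)} = \left(z L z + \frac{5}{- 8 L - 5 z}\right) z = \left(L z z + \frac{5}{- 8 L - 5 z}\right) z = \left(L z^{2} + \frac{5}{- 8 L - 5 z}\right) z = \left(\frac{5}{- 8 L - 5 z} + L z^{2}\right) z = z \left(\frac{5}{- 8 L - 5 z} + L z^{2}\right)$)
$b{\left(t{\left(P{\left(-1 \right)},2 \right)},-69 \right)} + 3446 = - \frac{69 \left(-5 + 2 \left(-69\right)^{2} \left(5 \left(-69\right) + 8 \cdot 2\right)\right)}{5 \left(-69\right) + 8 \cdot 2} + 3446 = - \frac{69 \left(-5 + 2 \cdot 4761 \left(-345 + 16\right)\right)}{-345 + 16} + 3446 = - \frac{69 \left(-5 + 2 \cdot 4761 \left(-329\right)\right)}{-329} + 3446 = \left(-69\right) \left(- \frac{1}{329}\right) \left(-5 - 3132738\right) + 3446 = \left(-69\right) \left(- \frac{1}{329}\right) \left(-3132743\right) + 3446 = - \frac{216159267}{329} + 3446 = - \frac{215025533}{329}$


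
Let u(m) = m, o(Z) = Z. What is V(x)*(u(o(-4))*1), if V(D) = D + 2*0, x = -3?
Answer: 12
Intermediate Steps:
V(D) = D (V(D) = D + 0 = D)
V(x)*(u(o(-4))*1) = -(-12) = -3*(-4) = 12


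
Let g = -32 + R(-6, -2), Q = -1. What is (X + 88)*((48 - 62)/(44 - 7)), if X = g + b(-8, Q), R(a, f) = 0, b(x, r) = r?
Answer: -770/37 ≈ -20.811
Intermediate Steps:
g = -32 (g = -32 + 0 = -32)
X = -33 (X = -32 - 1 = -33)
(X + 88)*((48 - 62)/(44 - 7)) = (-33 + 88)*((48 - 62)/(44 - 7)) = 55*(-14/37) = -770/37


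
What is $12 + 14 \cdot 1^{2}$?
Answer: $26$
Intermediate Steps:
$12 + 14 \cdot 1^{2} = 12 + 14 \cdot 1 = 12 + 14 = 26$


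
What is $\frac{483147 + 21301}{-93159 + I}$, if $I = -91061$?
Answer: $- \frac{126112}{46055} \approx -2.7383$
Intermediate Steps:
$\frac{483147 + 21301}{-93159 + I} = \frac{483147 + 21301}{-93159 - 91061} = \frac{504448}{-184220} = 504448 \left(- \frac{1}{184220}\right) = - \frac{126112}{46055}$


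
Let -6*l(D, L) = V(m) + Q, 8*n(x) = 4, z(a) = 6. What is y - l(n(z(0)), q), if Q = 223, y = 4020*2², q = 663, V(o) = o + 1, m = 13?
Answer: 32239/2 ≈ 16120.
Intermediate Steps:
V(o) = 1 + o
n(x) = ½ (n(x) = (⅛)*4 = ½)
y = 16080 (y = 4020*4 = 16080)
l(D, L) = -79/2 (l(D, L) = -((1 + 13) + 223)/6 = -(14 + 223)/6 = -⅙*237 = -79/2)
y - l(n(z(0)), q) = 16080 - 1*(-79/2) = 16080 + 79/2 = 32239/2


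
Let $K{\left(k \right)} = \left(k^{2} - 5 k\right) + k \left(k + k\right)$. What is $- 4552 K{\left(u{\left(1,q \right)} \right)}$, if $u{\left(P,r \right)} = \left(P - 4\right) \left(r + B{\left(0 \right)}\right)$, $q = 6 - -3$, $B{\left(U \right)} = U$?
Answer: $-10569744$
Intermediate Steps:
$q = 9$ ($q = 6 + 3 = 9$)
$u{\left(P,r \right)} = r \left(-4 + P\right)$ ($u{\left(P,r \right)} = \left(P - 4\right) \left(r + 0\right) = \left(-4 + P\right) r = r \left(-4 + P\right)$)
$K{\left(k \right)} = - 5 k + 3 k^{2}$ ($K{\left(k \right)} = \left(k^{2} - 5 k\right) + k 2 k = \left(k^{2} - 5 k\right) + 2 k^{2} = - 5 k + 3 k^{2}$)
$- 4552 K{\left(u{\left(1,q \right)} \right)} = - 4552 \cdot 9 \left(-4 + 1\right) \left(-5 + 3 \cdot 9 \left(-4 + 1\right)\right) = - 4552 \cdot 9 \left(-3\right) \left(-5 + 3 \cdot 9 \left(-3\right)\right) = - 4552 \left(- 27 \left(-5 + 3 \left(-27\right)\right)\right) = - 4552 \left(- 27 \left(-5 - 81\right)\right) = - 4552 \left(\left(-27\right) \left(-86\right)\right) = \left(-4552\right) 2322 = -10569744$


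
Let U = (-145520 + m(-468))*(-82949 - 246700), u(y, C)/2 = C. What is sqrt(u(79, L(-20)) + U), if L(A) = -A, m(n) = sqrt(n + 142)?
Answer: sqrt(47970522520 - 329649*I*sqrt(326)) ≈ 2.1902e+5 - 14.0*I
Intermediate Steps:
m(n) = sqrt(142 + n)
u(y, C) = 2*C
U = 47970522480 - 329649*I*sqrt(326) (U = (-145520 + sqrt(142 - 468))*(-82949 - 246700) = (-145520 + sqrt(-326))*(-329649) = (-145520 + I*sqrt(326))*(-329649) = 47970522480 - 329649*I*sqrt(326) ≈ 4.7971e+10 - 5.952e+6*I)
sqrt(u(79, L(-20)) + U) = sqrt(2*(-1*(-20)) + (47970522480 - 329649*I*sqrt(326))) = sqrt(2*20 + (47970522480 - 329649*I*sqrt(326))) = sqrt(40 + (47970522480 - 329649*I*sqrt(326))) = sqrt(47970522520 - 329649*I*sqrt(326))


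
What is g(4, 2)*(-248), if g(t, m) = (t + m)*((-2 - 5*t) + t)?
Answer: 26784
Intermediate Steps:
g(t, m) = (-2 - 4*t)*(m + t) (g(t, m) = (m + t)*(-2 - 4*t) = (-2 - 4*t)*(m + t))
g(4, 2)*(-248) = (-4*4**2 - 2*2 - 2*4 - 4*2*4)*(-248) = (-4*16 - 4 - 8 - 32)*(-248) = (-64 - 4 - 8 - 32)*(-248) = -108*(-248) = 26784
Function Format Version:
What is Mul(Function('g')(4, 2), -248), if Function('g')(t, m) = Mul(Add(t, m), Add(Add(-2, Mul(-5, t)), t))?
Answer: 26784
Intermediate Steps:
Function('g')(t, m) = Mul(Add(-2, Mul(-4, t)), Add(m, t)) (Function('g')(t, m) = Mul(Add(m, t), Add(-2, Mul(-4, t))) = Mul(Add(-2, Mul(-4, t)), Add(m, t)))
Mul(Function('g')(4, 2), -248) = Mul(Add(Mul(-4, Pow(4, 2)), Mul(-2, 2), Mul(-2, 4), Mul(-4, 2, 4)), -248) = Mul(Add(Mul(-4, 16), -4, -8, -32), -248) = Mul(Add(-64, -4, -8, -32), -248) = Mul(-108, -248) = 26784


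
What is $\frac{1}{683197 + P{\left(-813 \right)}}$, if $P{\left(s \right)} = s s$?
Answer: $\frac{1}{1344166} \approx 7.4396 \cdot 10^{-7}$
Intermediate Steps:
$P{\left(s \right)} = s^{2}$
$\frac{1}{683197 + P{\left(-813 \right)}} = \frac{1}{683197 + \left(-813\right)^{2}} = \frac{1}{683197 + 660969} = \frac{1}{1344166}$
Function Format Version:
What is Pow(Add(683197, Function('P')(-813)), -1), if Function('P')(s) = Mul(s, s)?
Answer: Rational(1, 1344166) ≈ 7.4396e-7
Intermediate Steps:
Function('P')(s) = Pow(s, 2)
Pow(Add(683197, Function('P')(-813)), -1) = Pow(Add(683197, Pow(-813, 2)), -1) = Pow(Add(683197, 660969), -1) = Pow(1344166, -1) = Rational(1, 1344166)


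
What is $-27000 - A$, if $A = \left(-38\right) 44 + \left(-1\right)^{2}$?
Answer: $-25329$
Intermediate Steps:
$A = -1671$ ($A = -1672 + 1 = -1671$)
$-27000 - A = -27000 - -1671 = -27000 + 1671 = -25329$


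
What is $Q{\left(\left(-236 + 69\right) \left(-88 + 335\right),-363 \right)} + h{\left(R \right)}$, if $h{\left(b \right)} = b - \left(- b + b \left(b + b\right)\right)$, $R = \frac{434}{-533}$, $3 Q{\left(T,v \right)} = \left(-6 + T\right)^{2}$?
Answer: $\frac{483512380359157}{852267} \approx 5.6732 \cdot 10^{8}$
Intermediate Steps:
$Q{\left(T,v \right)} = \frac{\left(-6 + T\right)^{2}}{3}$
$R = - \frac{434}{533}$ ($R = 434 \left(- \frac{1}{533}\right) = - \frac{434}{533} \approx -0.81426$)
$h{\left(b \right)} = - 2 b^{2} + 2 b$ ($h{\left(b \right)} = b - \left(- b + b 2 b\right) = b + \left(b - 2 b^{2}\right) = b - \left(- b + 2 b^{2}\right) = - 2 b^{2} + 2 b$)
$Q{\left(\left(-236 + 69\right) \left(-88 + 335\right),-363 \right)} + h{\left(R \right)} = \frac{\left(-6 + \left(-236 + 69\right) \left(-88 + 335\right)\right)^{2}}{3} + 2 \left(- \frac{434}{533}\right) \left(1 - - \frac{434}{533}\right) = \frac{\left(-6 - 41249\right)^{2}}{3} + 2 \left(- \frac{434}{533}\right) \left(1 + \frac{434}{533}\right) = \frac{\left(-6 - 41249\right)^{2}}{3} + 2 \left(- \frac{434}{533}\right) \frac{967}{533} = \frac{\left(-41255\right)^{2}}{3} - \frac{839356}{284089} = \frac{1}{3} \cdot 1701975025 - \frac{839356}{284089} = \frac{1701975025}{3} - \frac{839356}{284089} = \frac{483512380359157}{852267}$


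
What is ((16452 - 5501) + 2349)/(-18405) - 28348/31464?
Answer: -91639/56442 ≈ -1.6236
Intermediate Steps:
((16452 - 5501) + 2349)/(-18405) - 28348/31464 = (10951 + 2349)*(-1/18405) - 28348*1/31464 = 13300*(-1/18405) - 373/414 = -2660/3681 - 373/414 = -91639/56442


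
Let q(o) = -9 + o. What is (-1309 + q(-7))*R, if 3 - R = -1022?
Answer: -1358125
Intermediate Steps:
R = 1025 (R = 3 - 1*(-1022) = 3 + 1022 = 1025)
(-1309 + q(-7))*R = (-1309 + (-9 - 7))*1025 = (-1309 - 16)*1025 = -1325*1025 = -1358125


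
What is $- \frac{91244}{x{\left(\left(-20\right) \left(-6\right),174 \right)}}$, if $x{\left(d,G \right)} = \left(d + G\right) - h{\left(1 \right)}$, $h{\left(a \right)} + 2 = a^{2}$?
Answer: $- \frac{91244}{295} \approx -309.3$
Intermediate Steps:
$h{\left(a \right)} = -2 + a^{2}$
$x{\left(d,G \right)} = 1 + G + d$ ($x{\left(d,G \right)} = \left(d + G\right) - \left(-2 + 1^{2}\right) = \left(G + d\right) - \left(-2 + 1\right) = \left(G + d\right) - -1 = \left(G + d\right) + 1 = 1 + G + d$)
$- \frac{91244}{x{\left(\left(-20\right) \left(-6\right),174 \right)}} = - \frac{91244}{1 + 174 - -120} = - \frac{91244}{1 + 174 + 120} = - \frac{91244}{295}$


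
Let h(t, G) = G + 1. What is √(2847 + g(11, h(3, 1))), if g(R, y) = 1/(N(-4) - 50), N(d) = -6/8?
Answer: √117321211/203 ≈ 53.357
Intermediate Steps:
h(t, G) = 1 + G
N(d) = -¾ (N(d) = -6*⅛ = -¾)
g(R, y) = -4/203 (g(R, y) = 1/(-¾ - 50) = 1/(-203/4) = -4/203)
√(2847 + g(11, h(3, 1))) = √(2847 - 4/203) = √(577937/203) = √117321211/203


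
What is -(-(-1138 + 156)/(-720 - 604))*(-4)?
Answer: -982/331 ≈ -2.9668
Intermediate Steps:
-(-(-1138 + 156)/(-720 - 604))*(-4) = -(-(-982)/(-1324))*(-4) = -(-(-982)*(-1)/1324)*(-4) = -(-1*491/662)*(-4) = -(-491)*(-4)/662 = -1*982/331 = -982/331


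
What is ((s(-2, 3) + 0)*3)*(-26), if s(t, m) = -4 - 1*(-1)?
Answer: 234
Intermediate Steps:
s(t, m) = -3 (s(t, m) = -4 + 1 = -3)
((s(-2, 3) + 0)*3)*(-26) = ((-3 + 0)*3)*(-26) = -3*3*(-26) = -9*(-26) = 234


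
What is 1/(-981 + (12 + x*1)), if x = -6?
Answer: -1/975 ≈ -0.0010256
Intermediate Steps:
1/(-981 + (12 + x*1)) = 1/(-981 + (12 - 6*1)) = 1/(-981 + (12 - 6)) = 1/(-981 + 6) = 1/(-975) = -1/975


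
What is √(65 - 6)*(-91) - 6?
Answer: -6 - 91*√59 ≈ -704.98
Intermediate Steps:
√(65 - 6)*(-91) - 6 = √59*(-91) - 6 = -91*√59 - 6 = -6 - 91*√59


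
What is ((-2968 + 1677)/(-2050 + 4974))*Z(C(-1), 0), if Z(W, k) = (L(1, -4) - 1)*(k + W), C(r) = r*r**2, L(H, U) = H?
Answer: 0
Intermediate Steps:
C(r) = r**3
Z(W, k) = 0 (Z(W, k) = (1 - 1)*(k + W) = 0*(W + k) = 0)
((-2968 + 1677)/(-2050 + 4974))*Z(C(-1), 0) = ((-2968 + 1677)/(-2050 + 4974))*0 = -1291/2924*0 = 0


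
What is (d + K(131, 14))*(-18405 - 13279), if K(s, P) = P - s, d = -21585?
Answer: 687606168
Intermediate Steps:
(d + K(131, 14))*(-18405 - 13279) = (-21585 + (14 - 1*131))*(-18405 - 13279) = (-21585 + (14 - 131))*(-31684) = (-21585 - 117)*(-31684) = -21702*(-31684) = 687606168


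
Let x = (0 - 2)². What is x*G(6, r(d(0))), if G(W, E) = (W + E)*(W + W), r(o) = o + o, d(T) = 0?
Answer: 288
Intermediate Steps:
r(o) = 2*o
G(W, E) = 2*W*(E + W) (G(W, E) = (E + W)*(2*W) = 2*W*(E + W))
x = 4 (x = (-2)² = 4)
x*G(6, r(d(0))) = 4*(2*6*(2*0 + 6)) = 4*(2*6*(0 + 6)) = 4*(2*6*6) = 4*72 = 288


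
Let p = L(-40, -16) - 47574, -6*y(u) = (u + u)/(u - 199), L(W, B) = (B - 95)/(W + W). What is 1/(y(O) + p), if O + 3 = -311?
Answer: -123120/5857165171 ≈ -2.1020e-5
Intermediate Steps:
O = -314 (O = -3 - 311 = -314)
L(W, B) = (-95 + B)/(2*W) (L(W, B) = (-95 + B)/((2*W)) = (-95 + B)*(1/(2*W)) = (-95 + B)/(2*W))
y(u) = -u/(3*(-199 + u)) (y(u) = -(u + u)/(6*(u - 199)) = -2*u/(6*(-199 + u)) = -u/(3*(-199 + u)))
p = -3805809/80 (p = (1/2)*(-95 - 16)/(-40) - 47574 = (1/2)*(-1/40)*(-111) - 47574 = 111/80 - 47574 = -3805809/80 ≈ -47573.)
1/(y(O) + p) = 1/(-1*(-314)/(-597 + 3*(-314)) - 3805809/80) = 1/(-1*(-314)/(-597 - 942) - 3805809/80) = 1/(-1*(-314)/(-1539) - 3805809/80) = 1/(-1*(-314)*(-1/1539) - 3805809/80) = 1/(-314/1539 - 3805809/80) = 1/(-5857165171/123120) = -123120/5857165171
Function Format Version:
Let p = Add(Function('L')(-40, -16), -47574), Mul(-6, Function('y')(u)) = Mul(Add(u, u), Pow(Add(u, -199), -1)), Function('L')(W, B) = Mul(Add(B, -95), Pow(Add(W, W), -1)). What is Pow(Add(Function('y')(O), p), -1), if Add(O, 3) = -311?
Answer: Rational(-123120, 5857165171) ≈ -2.1020e-5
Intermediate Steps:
O = -314 (O = Add(-3, -311) = -314)
Function('L')(W, B) = Mul(Rational(1, 2), Pow(W, -1), Add(-95, B)) (Function('L')(W, B) = Mul(Add(-95, B), Pow(Mul(2, W), -1)) = Mul(Add(-95, B), Mul(Rational(1, 2), Pow(W, -1))) = Mul(Rational(1, 2), Pow(W, -1), Add(-95, B)))
Function('y')(u) = Mul(Rational(-1, 3), u, Pow(Add(-199, u), -1)) (Function('y')(u) = Mul(Rational(-1, 6), Mul(Add(u, u), Pow(Add(u, -199), -1))) = Mul(Rational(-1, 6), Mul(Mul(2, u), Pow(Add(-199, u), -1))) = Mul(Rational(-1, 6), Mul(2, u, Pow(Add(-199, u), -1))) = Mul(Rational(-1, 3), u, Pow(Add(-199, u), -1)))
p = Rational(-3805809, 80) (p = Add(Mul(Rational(1, 2), Pow(-40, -1), Add(-95, -16)), -47574) = Add(Mul(Rational(1, 2), Rational(-1, 40), -111), -47574) = Add(Rational(111, 80), -47574) = Rational(-3805809, 80) ≈ -47573.)
Pow(Add(Function('y')(O), p), -1) = Pow(Add(Mul(-1, -314, Pow(Add(-597, Mul(3, -314)), -1)), Rational(-3805809, 80)), -1) = Pow(Add(Mul(-1, -314, Pow(Add(-597, -942), -1)), Rational(-3805809, 80)), -1) = Pow(Add(Mul(-1, -314, Pow(-1539, -1)), Rational(-3805809, 80)), -1) = Pow(Add(Mul(-1, -314, Rational(-1, 1539)), Rational(-3805809, 80)), -1) = Pow(Add(Rational(-314, 1539), Rational(-3805809, 80)), -1) = Pow(Rational(-5857165171, 123120), -1) = Rational(-123120, 5857165171)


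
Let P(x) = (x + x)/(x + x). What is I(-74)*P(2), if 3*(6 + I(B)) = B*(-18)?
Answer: 438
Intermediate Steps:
P(x) = 1 (P(x) = (2*x)/((2*x)) = (2*x)*(1/(2*x)) = 1)
I(B) = -6 - 6*B (I(B) = -6 + (B*(-18))/3 = -6 + (-18*B)/3 = -6 - 6*B)
I(-74)*P(2) = (-6 - 6*(-74))*1 = (-6 + 444)*1 = 438*1 = 438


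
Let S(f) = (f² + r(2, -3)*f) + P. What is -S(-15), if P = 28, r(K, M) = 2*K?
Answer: -193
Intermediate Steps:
S(f) = 28 + f² + 4*f (S(f) = (f² + (2*2)*f) + 28 = (f² + 4*f) + 28 = 28 + f² + 4*f)
-S(-15) = -(28 + (-15)² + 4*(-15)) = -(28 + 225 - 60) = -1*193 = -193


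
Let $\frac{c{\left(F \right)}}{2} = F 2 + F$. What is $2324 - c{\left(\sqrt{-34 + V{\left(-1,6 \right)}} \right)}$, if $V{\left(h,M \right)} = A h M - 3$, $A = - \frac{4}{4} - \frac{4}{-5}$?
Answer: $2324 - \frac{6 i \sqrt{895}}{5} \approx 2324.0 - 35.9 i$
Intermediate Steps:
$A = - \frac{1}{5}$ ($A = \left(-4\right) \frac{1}{4} - - \frac{4}{5} = -1 + \frac{4}{5} = - \frac{1}{5} \approx -0.2$)
$V{\left(h,M \right)} = -3 - \frac{M h}{5}$ ($V{\left(h,M \right)} = - \frac{h}{5} M - 3 = - \frac{M h}{5} - 3 = -3 - \frac{M h}{5}$)
$c{\left(F \right)} = 6 F$ ($c{\left(F \right)} = 2 \left(F 2 + F\right) = 2 \left(2 F + F\right) = 2 \cdot 3 F = 6 F$)
$2324 - c{\left(\sqrt{-34 + V{\left(-1,6 \right)}} \right)} = 2324 - 6 \sqrt{-34 - \left(3 + \frac{6}{5} \left(-1\right)\right)} = 2324 - 6 \sqrt{-34 + \left(-3 + \frac{6}{5}\right)} = 2324 - 6 \sqrt{-34 - \frac{9}{5}} = 2324 - 6 \sqrt{- \frac{179}{5}} = 2324 - 6 \frac{i \sqrt{895}}{5} = 2324 - \frac{6 i \sqrt{895}}{5}$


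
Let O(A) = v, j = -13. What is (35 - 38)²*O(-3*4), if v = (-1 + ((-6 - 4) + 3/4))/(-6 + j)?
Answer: 369/76 ≈ 4.8553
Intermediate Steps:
v = 41/76 (v = (-1 + ((-6 - 4) + 3/4))/(-6 - 13) = (-1 + (-10 + 3*(¼)))/(-19) = (-1 + (-10 + ¾))*(-1/19) = (-1 - 37/4)*(-1/19) = -41/4*(-1/19) = 41/76 ≈ 0.53947)
O(A) = 41/76
(35 - 38)²*O(-3*4) = (35 - 38)²*(41/76) = (-3)²*(41/76) = 9*(41/76) = 369/76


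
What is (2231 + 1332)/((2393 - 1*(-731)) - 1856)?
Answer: 3563/1268 ≈ 2.8099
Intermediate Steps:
(2231 + 1332)/((2393 - 1*(-731)) - 1856) = 3563/((2393 + 731) - 1856) = 3563/(3124 - 1856) = 3563/1268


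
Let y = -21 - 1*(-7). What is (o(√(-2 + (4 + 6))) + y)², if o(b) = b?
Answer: 204 - 56*√2 ≈ 124.80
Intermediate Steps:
y = -14 (y = -21 + 7 = -14)
(o(√(-2 + (4 + 6))) + y)² = (√(-2 + (4 + 6)) - 14)² = (√(-2 + 10) - 14)² = (√8 - 14)² = (2*√2 - 14)² = (-14 + 2*√2)²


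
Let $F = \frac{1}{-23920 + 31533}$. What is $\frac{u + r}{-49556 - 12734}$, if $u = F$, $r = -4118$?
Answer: $\frac{31350333}{474213770} \approx 0.06611$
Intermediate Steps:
$F = \frac{1}{7613} \approx 0.00013135$
$u = \frac{1}{7613} \approx 0.00013135$
$\frac{u + r}{-49556 - 12734} = \frac{\frac{1}{7613} - 4118}{-49556 - 12734} = - \frac{31350333}{7613 \left(-62290\right)} = \left(- \frac{31350333}{7613}\right) \left(- \frac{1}{62290}\right) = \frac{31350333}{474213770}$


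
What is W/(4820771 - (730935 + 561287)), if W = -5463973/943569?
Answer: -5463973/3329429451381 ≈ -1.6411e-6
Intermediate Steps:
W = -5463973/943569 (W = -5463973*1/943569 = -5463973/943569 ≈ -5.7907)
W/(4820771 - (730935 + 561287)) = -5463973/(943569*(4820771 - (730935 + 561287))) = -5463973/(943569*(4820771 - 1*1292222)) = -5463973/(943569*(4820771 - 1292222)) = -5463973/943569/3528549 = -5463973/943569*1/3528549 = -5463973/3329429451381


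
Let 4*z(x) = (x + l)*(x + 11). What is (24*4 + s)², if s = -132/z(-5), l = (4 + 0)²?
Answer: 7744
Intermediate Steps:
l = 16 (l = 4² = 16)
z(x) = (11 + x)*(16 + x)/4 (z(x) = ((x + 16)*(x + 11))/4 = ((16 + x)*(11 + x))/4 = ((11 + x)*(16 + x))/4 = (11 + x)*(16 + x)/4)
s = -8 (s = -132/(44 + (¼)*(-5)² + (27/4)*(-5)) = -132/(44 + (¼)*25 - 135/4) = -132/(44 + 25/4 - 135/4) = -132/33/2 = -132*2/33 = -8)
(24*4 + s)² = (24*4 - 8)² = (96 - 8)² = 88² = 7744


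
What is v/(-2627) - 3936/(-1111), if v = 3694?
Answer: 6235838/2918597 ≈ 2.1366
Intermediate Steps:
v/(-2627) - 3936/(-1111) = 3694/(-2627) - 3936/(-1111) = 3694*(-1/2627) - 3936*(-1/1111) = -3694/2627 + 3936/1111 = 6235838/2918597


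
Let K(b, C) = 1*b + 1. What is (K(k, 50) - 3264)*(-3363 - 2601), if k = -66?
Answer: 19854156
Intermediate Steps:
K(b, C) = 1 + b (K(b, C) = b + 1 = 1 + b)
(K(k, 50) - 3264)*(-3363 - 2601) = ((1 - 66) - 3264)*(-3363 - 2601) = (-65 - 3264)*(-5964) = -3329*(-5964) = 19854156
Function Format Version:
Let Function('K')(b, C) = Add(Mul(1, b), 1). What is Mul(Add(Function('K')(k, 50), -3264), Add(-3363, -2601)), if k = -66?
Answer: 19854156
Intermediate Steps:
Function('K')(b, C) = Add(1, b) (Function('K')(b, C) = Add(b, 1) = Add(1, b))
Mul(Add(Function('K')(k, 50), -3264), Add(-3363, -2601)) = Mul(Add(Add(1, -66), -3264), Add(-3363, -2601)) = Mul(Add(-65, -3264), -5964) = Mul(-3329, -5964) = 19854156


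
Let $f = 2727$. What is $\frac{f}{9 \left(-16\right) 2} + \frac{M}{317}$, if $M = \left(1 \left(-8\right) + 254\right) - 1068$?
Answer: $- \frac{122355}{10144} \approx -12.062$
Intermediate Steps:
$M = -822$ ($M = \left(-8 + 254\right) - 1068 = 246 - 1068 = -822$)
$\frac{f}{9 \left(-16\right) 2} + \frac{M}{317} = \frac{2727}{9 \left(-16\right) 2} - \frac{822}{317} = \frac{2727}{\left(-144\right) 2} - \frac{822}{317} = \frac{2727}{-288} - \frac{822}{317} = 2727 \left(- \frac{1}{288}\right) - \frac{822}{317} = - \frac{303}{32} - \frac{822}{317} = - \frac{122355}{10144}$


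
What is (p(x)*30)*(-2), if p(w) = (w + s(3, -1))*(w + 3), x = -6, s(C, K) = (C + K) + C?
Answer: -180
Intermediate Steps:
s(C, K) = K + 2*C
p(w) = (3 + w)*(5 + w) (p(w) = (w + (-1 + 2*3))*(w + 3) = (w + (-1 + 6))*(3 + w) = (w + 5)*(3 + w) = (5 + w)*(3 + w) = (3 + w)*(5 + w))
(p(x)*30)*(-2) = ((15 + (-6)² + 8*(-6))*30)*(-2) = ((15 + 36 - 48)*30)*(-2) = (3*30)*(-2) = 90*(-2) = -180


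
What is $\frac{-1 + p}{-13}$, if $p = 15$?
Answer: $- \frac{14}{13} \approx -1.0769$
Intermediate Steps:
$\frac{-1 + p}{-13} = \frac{-1 + 15}{-13} = \left(- \frac{1}{13}\right) 14 = - \frac{14}{13}$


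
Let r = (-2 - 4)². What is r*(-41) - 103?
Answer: -1579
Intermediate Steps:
r = 36 (r = (-6)² = 36)
r*(-41) - 103 = 36*(-41) - 103 = -1476 - 103 = -1579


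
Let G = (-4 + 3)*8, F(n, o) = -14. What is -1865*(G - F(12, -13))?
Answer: -11190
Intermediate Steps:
G = -8 (G = -1*8 = -8)
-1865*(G - F(12, -13)) = -1865*(-8 - 1*(-14)) = -1865*(-8 + 14) = -1865*6 = -11190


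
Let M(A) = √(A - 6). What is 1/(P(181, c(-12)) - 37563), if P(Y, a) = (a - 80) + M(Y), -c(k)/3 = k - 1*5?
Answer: -37592/1413158289 - 5*√7/1413158289 ≈ -2.6611e-5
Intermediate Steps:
c(k) = 15 - 3*k (c(k) = -3*(k - 1*5) = -3*(k - 5) = -3*(-5 + k) = 15 - 3*k)
M(A) = √(-6 + A)
P(Y, a) = -80 + a + √(-6 + Y) (P(Y, a) = (a - 80) + √(-6 + Y) = (-80 + a) + √(-6 + Y) = -80 + a + √(-6 + Y))
1/(P(181, c(-12)) - 37563) = 1/((-80 + (15 - 3*(-12)) + √(-6 + 181)) - 37563) = 1/((-80 + (15 + 36) + √175) - 37563) = 1/((-80 + 51 + 5*√7) - 37563) = 1/((-29 + 5*√7) - 37563) = 1/(-37592 + 5*√7)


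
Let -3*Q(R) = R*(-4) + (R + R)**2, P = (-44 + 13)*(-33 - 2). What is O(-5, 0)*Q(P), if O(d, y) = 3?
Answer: -4704560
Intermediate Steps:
P = 1085 (P = -31*(-35) = 1085)
Q(R) = -4*R**2/3 + 4*R/3 (Q(R) = -(R*(-4) + (R + R)**2)/3 = -(-4*R + (2*R)**2)/3 = -(-4*R + 4*R**2)/3 = -4*R**2/3 + 4*R/3)
O(-5, 0)*Q(P) = 3*((4/3)*1085*(1 - 1*1085)) = 3*((4/3)*1085*(1 - 1085)) = 3*((4/3)*1085*(-1084)) = 3*(-4704560/3) = -4704560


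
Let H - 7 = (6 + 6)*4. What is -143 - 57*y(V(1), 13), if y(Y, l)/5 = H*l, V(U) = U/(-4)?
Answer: -203918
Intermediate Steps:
V(U) = -U/4 (V(U) = U*(-1/4) = -U/4)
H = 55 (H = 7 + (6 + 6)*4 = 7 + 12*4 = 7 + 48 = 55)
y(Y, l) = 275*l (y(Y, l) = 5*(55*l) = 275*l)
-143 - 57*y(V(1), 13) = -143 - 15675*13 = -143 - 57*3575 = -143 - 203775 = -203918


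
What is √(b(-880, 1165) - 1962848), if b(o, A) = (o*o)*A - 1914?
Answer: √900211238 ≈ 30004.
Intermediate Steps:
b(o, A) = -1914 + A*o² (b(o, A) = o²*A - 1914 = A*o² - 1914 = -1914 + A*o²)
√(b(-880, 1165) - 1962848) = √((-1914 + 1165*(-880)²) - 1962848) = √((-1914 + 1165*774400) - 1962848) = √((-1914 + 902176000) - 1962848) = √(902174086 - 1962848) = √900211238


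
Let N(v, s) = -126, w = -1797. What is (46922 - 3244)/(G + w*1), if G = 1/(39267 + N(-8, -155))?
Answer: -854800299/35168188 ≈ -24.306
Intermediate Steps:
G = 1/39141 (G = 1/(39267 - 126) = 1/39141 ≈ 2.5549e-5)
(46922 - 3244)/(G + w*1) = (46922 - 3244)/(1/39141 - 1797*1) = 43678/(1/39141 - 1797) = 43678/(-70336376/39141) = 43678*(-39141/70336376) = -854800299/35168188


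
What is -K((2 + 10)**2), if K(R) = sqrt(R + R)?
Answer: -12*sqrt(2) ≈ -16.971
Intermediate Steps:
K(R) = sqrt(2)*sqrt(R) (K(R) = sqrt(2*R) = sqrt(2)*sqrt(R))
-K((2 + 10)**2) = -sqrt(2)*sqrt((2 + 10)**2) = -sqrt(2)*sqrt(12**2) = -sqrt(2)*sqrt(144) = -sqrt(2)*12 = -12*sqrt(2)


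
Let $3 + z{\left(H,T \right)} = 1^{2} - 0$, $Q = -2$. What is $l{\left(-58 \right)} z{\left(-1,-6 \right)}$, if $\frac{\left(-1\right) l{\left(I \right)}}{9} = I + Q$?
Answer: $-1080$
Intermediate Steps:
$z{\left(H,T \right)} = -2$ ($z{\left(H,T \right)} = -3 + \left(1^{2} - 0\right) = -3 + \left(1 + 0\right) = -3 + 1 = -2$)
$l{\left(I \right)} = 18 - 9 I$ ($l{\left(I \right)} = - 9 \left(I - 2\right) = - 9 \left(-2 + I\right) = 18 - 9 I$)
$l{\left(-58 \right)} z{\left(-1,-6 \right)} = \left(18 - -522\right) \left(-2\right) = \left(18 + 522\right) \left(-2\right) = 540 \left(-2\right) = -1080$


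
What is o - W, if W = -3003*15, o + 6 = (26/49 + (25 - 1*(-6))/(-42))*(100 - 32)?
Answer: 6618659/147 ≈ 45025.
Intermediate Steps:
o = -2956/147 (o = -6 + (26/49 + (25 - 1*(-6))/(-42))*(100 - 32) = -6 + (26*(1/49) + (25 + 6)*(-1/42))*68 = -6 + (26/49 + 31*(-1/42))*68 = -6 + (26/49 - 31/42)*68 = -6 - 61/294*68 = -6 - 2074/147 = -2956/147 ≈ -20.109)
W = -45045
o - W = -2956/147 - 1*(-45045) = -2956/147 + 45045 = 6618659/147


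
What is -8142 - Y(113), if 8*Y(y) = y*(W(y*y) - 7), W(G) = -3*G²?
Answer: 27636495517/4 ≈ 6.9091e+9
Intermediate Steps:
Y(y) = y*(-7 - 3*y⁴)/8 (Y(y) = (y*(-3*y⁴ - 7))/8 = (y*(-7 - 3*y⁴))/8 = y*(-7 - 3*y⁴)/8)
-8142 - Y(113) = -8142 - (-1)*113*(7 + 3*113⁴)/8 = -8142 - (-1)*113*(7 + 3*163047361)/8 = -8142 - (-1)*113*(7 + 489142083)/8 = -8142 - (-1)*113*489142090/8 = -8142 - 1*(-27636528085/4) = -8142 + 27636528085/4 = 27636495517/4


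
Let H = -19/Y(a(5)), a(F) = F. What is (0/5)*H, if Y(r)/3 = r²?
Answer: 0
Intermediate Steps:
Y(r) = 3*r²
H = -19/75 (H = -19/(3*5²) = -19/(3*25) = -19/75 ≈ -0.25333)
(0/5)*H = (0/5)*(-19/75) = (0*(⅕))*(-19/75) = 0*(-19/75) = 0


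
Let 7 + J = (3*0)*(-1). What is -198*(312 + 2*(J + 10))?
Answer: -62964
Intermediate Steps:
J = -7 (J = -7 + (3*0)*(-1) = -7 + 0*(-1) = -7 + 0 = -7)
-198*(312 + 2*(J + 10)) = -198*(312 + 2*(-7 + 10)) = -198*(312 + 2*3) = -198*(312 + 6) = -198*318 = -62964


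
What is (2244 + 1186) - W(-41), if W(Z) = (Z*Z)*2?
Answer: 68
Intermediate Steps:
W(Z) = 2*Z² (W(Z) = Z²*2 = 2*Z²)
(2244 + 1186) - W(-41) = (2244 + 1186) - 2*(-41)² = 3430 - 2*1681 = 3430 - 1*3362 = 3430 - 3362 = 68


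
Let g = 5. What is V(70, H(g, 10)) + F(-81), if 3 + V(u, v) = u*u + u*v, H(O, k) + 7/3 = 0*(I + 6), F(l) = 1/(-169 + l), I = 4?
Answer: 3550247/750 ≈ 4733.7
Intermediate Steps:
H(O, k) = -7/3 (H(O, k) = -7/3 + 0*(4 + 6) = -7/3 + 0*10 = -7/3 + 0 = -7/3)
V(u, v) = -3 + u² + u*v (V(u, v) = -3 + (u*u + u*v) = -3 + (u² + u*v) = -3 + u² + u*v)
V(70, H(g, 10)) + F(-81) = (-3 + 70² + 70*(-7/3)) + 1/(-169 - 81) = (-3 + 4900 - 490/3) + 1/(-250) = 14201/3 - 1/250 = 3550247/750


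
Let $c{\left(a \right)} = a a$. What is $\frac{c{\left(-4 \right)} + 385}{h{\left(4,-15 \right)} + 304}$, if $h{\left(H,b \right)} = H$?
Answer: $\frac{401}{308} \approx 1.3019$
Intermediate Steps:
$c{\left(a \right)} = a^{2}$
$\frac{c{\left(-4 \right)} + 385}{h{\left(4,-15 \right)} + 304} = \frac{\left(-4\right)^{2} + 385}{4 + 304} = \frac{16 + 385}{308} = 401 \cdot \frac{1}{308} = \frac{401}{308}$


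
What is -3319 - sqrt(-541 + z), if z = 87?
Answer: -3319 - I*sqrt(454) ≈ -3319.0 - 21.307*I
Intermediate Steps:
-3319 - sqrt(-541 + z) = -3319 - sqrt(-541 + 87) = -3319 - sqrt(-454) = -3319 - I*sqrt(454)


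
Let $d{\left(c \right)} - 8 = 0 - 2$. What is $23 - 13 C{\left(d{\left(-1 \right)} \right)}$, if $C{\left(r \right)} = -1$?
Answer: $36$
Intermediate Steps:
$d{\left(c \right)} = 6$ ($d{\left(c \right)} = 8 + \left(0 - 2\right) = 8 - 2 = 6$)
$23 - 13 C{\left(d{\left(-1 \right)} \right)} = 23 - -13 = 23 + 13 = 36$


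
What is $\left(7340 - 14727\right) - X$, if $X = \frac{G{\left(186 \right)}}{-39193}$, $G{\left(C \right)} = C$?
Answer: $- \frac{289518505}{39193} \approx -7387.0$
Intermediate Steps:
$X = - \frac{186}{39193}$ ($X = \frac{186}{-39193} = 186 \left(- \frac{1}{39193}\right) = - \frac{186}{39193} \approx -0.0047457$)
$\left(7340 - 14727\right) - X = \left(7340 - 14727\right) - - \frac{186}{39193} = \left(7340 - 14727\right) + \frac{186}{39193} = -7387 + \frac{186}{39193} = - \frac{289518505}{39193}$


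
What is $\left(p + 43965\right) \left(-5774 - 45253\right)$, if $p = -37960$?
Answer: $-306417135$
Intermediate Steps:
$\left(p + 43965\right) \left(-5774 - 45253\right) = \left(-37960 + 43965\right) \left(-5774 - 45253\right) = 6005 \left(-51027\right) = -306417135$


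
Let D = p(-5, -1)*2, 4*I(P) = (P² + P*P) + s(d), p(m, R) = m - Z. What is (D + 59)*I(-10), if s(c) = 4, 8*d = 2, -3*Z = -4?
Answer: 2363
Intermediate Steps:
Z = 4/3 (Z = -⅓*(-4) = 4/3 ≈ 1.3333)
d = ¼ (d = (⅛)*2 = ¼ ≈ 0.25000)
p(m, R) = -4/3 + m (p(m, R) = m - 1*4/3 = m - 4/3 = -4/3 + m)
I(P) = 1 + P²/2 (I(P) = ((P² + P*P) + 4)/4 = ((P² + P²) + 4)/4 = (2*P² + 4)/4 = (4 + 2*P²)/4 = 1 + P²/2)
D = -38/3 (D = (-4/3 - 5)*2 = -19/3*2 = -38/3 ≈ -12.667)
(D + 59)*I(-10) = (-38/3 + 59)*(1 + (½)*(-10)²) = 139*(1 + (½)*100)/3 = 139*(1 + 50)/3 = (139/3)*51 = 2363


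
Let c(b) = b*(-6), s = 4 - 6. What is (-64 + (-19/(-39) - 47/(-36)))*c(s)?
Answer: -29113/39 ≈ -746.49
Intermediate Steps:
s = -2
c(b) = -6*b
(-64 + (-19/(-39) - 47/(-36)))*c(s) = (-64 + (-19/(-39) - 47/(-36)))*(-6*(-2)) = (-64 + (-19*(-1/39) - 47*(-1/36)))*12 = (-64 + (19/39 + 47/36))*12 = (-64 + 839/468)*12 = -29113/468*12 = -29113/39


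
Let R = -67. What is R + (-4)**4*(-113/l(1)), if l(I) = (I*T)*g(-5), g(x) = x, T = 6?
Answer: 13459/15 ≈ 897.27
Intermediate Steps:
l(I) = -30*I (l(I) = (I*6)*(-5) = (6*I)*(-5) = -30*I)
R + (-4)**4*(-113/l(1)) = -67 + (-4)**4*(-113/((-30*1))) = -67 + 256*(-113/(-30)) = -67 + 256*(-113*(-1/30)) = -67 + 256*(113/30) = -67 + 14464/15 = 13459/15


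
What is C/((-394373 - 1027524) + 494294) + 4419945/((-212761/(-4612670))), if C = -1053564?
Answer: 6303912052280793218/65785913961 ≈ 9.5825e+7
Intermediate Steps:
C/((-394373 - 1027524) + 494294) + 4419945/((-212761/(-4612670))) = -1053564/((-394373 - 1027524) + 494294) + 4419945/((-212761/(-4612670))) = -1053564/(-1421897 + 494294) + 4419945/((-212761*(-1/4612670))) = -1053564/(-927603) + 4419945/(212761/4612670) = -1053564*(-1/927603) + 4419945*(4612670/212761) = 351188/309201 + 20387747703150/212761 = 6303912052280793218/65785913961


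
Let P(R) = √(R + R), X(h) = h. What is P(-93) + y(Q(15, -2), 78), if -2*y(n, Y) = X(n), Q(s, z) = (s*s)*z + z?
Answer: 226 + I*√186 ≈ 226.0 + 13.638*I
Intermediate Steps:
Q(s, z) = z + z*s² (Q(s, z) = s²*z + z = z*s² + z = z + z*s²)
P(R) = √2*√R (P(R) = √(2*R) = √2*√R)
y(n, Y) = -n/2
P(-93) + y(Q(15, -2), 78) = √2*√(-93) - (-1)*(1 + 15²) = √2*(I*√93) - (-1)*(1 + 225) = I*√186 - (-1)*226 = I*√186 - ½*(-452) = I*√186 + 226 = 226 + I*√186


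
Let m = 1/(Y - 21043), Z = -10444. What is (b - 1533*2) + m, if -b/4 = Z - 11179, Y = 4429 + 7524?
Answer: 758342339/9090 ≈ 83426.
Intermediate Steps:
Y = 11953
m = -1/9090 (m = 1/(11953 - 21043) = 1/(-9090) = -1/9090 ≈ -0.00011001)
b = 86492 (b = -4*(-10444 - 11179) = -4*(-21623) = 86492)
(b - 1533*2) + m = (86492 - 1533*2) - 1/9090 = (86492 - 3066) - 1/9090 = 83426 - 1/9090 = 758342339/9090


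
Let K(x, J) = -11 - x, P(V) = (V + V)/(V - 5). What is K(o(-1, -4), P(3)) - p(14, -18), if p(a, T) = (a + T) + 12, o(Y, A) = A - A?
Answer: -19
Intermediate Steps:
o(Y, A) = 0
P(V) = 2*V/(-5 + V) (P(V) = (2*V)/(-5 + V) = 2*V/(-5 + V))
p(a, T) = 12 + T + a (p(a, T) = (T + a) + 12 = 12 + T + a)
K(o(-1, -4), P(3)) - p(14, -18) = (-11 - 1*0) - (12 - 18 + 14) = (-11 + 0) - 1*8 = -11 - 8 = -19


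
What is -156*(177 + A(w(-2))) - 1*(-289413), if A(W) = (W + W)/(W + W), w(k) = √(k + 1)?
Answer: 261645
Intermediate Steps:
w(k) = √(1 + k)
A(W) = 1 (A(W) = (2*W)/((2*W)) = (2*W)*(1/(2*W)) = 1)
-156*(177 + A(w(-2))) - 1*(-289413) = -156*(177 + 1) - 1*(-289413) = -156*178 + 289413 = -27768 + 289413 = 261645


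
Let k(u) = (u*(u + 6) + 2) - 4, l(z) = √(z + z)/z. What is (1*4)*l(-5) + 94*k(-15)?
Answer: 12502 - 4*I*√10/5 ≈ 12502.0 - 2.5298*I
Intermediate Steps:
l(z) = √2/√z (l(z) = √(2*z)/z = (√2*√z)/z = √2/√z)
k(u) = -2 + u*(6 + u) (k(u) = (u*(6 + u) + 2) - 4 = (2 + u*(6 + u)) - 4 = -2 + u*(6 + u))
(1*4)*l(-5) + 94*k(-15) = (1*4)*(√2/√(-5)) + 94*(-2 + (-15)² + 6*(-15)) = 4*(√2*(-I*√5/5)) + 94*(-2 + 225 - 90) = 4*(-I*√10/5) + 94*133 = -4*I*√10/5 + 12502 = 12502 - 4*I*√10/5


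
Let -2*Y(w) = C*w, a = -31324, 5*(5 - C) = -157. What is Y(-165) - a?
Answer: 34327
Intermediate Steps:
C = 182/5 (C = 5 - ⅕*(-157) = 5 + 157/5 = 182/5 ≈ 36.400)
Y(w) = -91*w/5
Y(-165) - a = -91/5*(-165) - 1*(-31324) = 3003 + 31324 = 34327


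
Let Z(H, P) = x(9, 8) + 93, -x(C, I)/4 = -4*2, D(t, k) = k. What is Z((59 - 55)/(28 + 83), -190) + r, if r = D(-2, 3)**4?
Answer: 206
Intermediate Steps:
x(C, I) = 32 (x(C, I) = -(-16)*2 = -4*(-8) = 32)
Z(H, P) = 125 (Z(H, P) = 32 + 93 = 125)
r = 81 (r = 3**4 = 81)
Z((59 - 55)/(28 + 83), -190) + r = 125 + 81 = 206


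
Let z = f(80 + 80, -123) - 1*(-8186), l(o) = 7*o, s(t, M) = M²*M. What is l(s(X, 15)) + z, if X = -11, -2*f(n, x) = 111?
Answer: 63511/2 ≈ 31756.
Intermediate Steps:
f(n, x) = -111/2 (f(n, x) = -½*111 = -111/2)
s(t, M) = M³
z = 16261/2 (z = -111/2 - 1*(-8186) = -111/2 + 8186 = 16261/2 ≈ 8130.5)
l(s(X, 15)) + z = 7*15³ + 16261/2 = 7*3375 + 16261/2 = 23625 + 16261/2 = 63511/2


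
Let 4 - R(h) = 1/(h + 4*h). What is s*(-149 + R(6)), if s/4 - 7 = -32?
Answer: 43510/3 ≈ 14503.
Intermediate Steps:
s = -100 (s = 28 + 4*(-32) = 28 - 128 = -100)
R(h) = 4 - 1/(5*h) (R(h) = 4 - 1/(h + 4*h) = 4 - 1/(5*h))
s*(-149 + R(6)) = -100*(-149 + (4 - 1/5/6)) = -100*(-149 + (4 - 1/5*1/6)) = -100*(-149 + (4 - 1/30)) = -100*(-149 + 119/30) = -100*(-4351/30) = 43510/3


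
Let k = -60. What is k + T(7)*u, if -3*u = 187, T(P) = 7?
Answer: -1489/3 ≈ -496.33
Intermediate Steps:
u = -187/3 (u = -⅓*187 = -187/3 ≈ -62.333)
k + T(7)*u = -60 + 7*(-187/3) = -60 - 1309/3 = -1489/3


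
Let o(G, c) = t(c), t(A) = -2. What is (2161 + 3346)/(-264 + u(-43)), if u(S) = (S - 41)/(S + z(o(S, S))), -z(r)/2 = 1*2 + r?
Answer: -236801/11268 ≈ -21.015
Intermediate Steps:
o(G, c) = -2
z(r) = -4 - 2*r (z(r) = -2*(1*2 + r) = -2*(2 + r) = -4 - 2*r)
u(S) = (-41 + S)/S (u(S) = (S - 41)/(S + (-4 - 2*(-2))) = (-41 + S)/(S + (-4 + 4)) = (-41 + S)/(S + 0) = (-41 + S)/S)
(2161 + 3346)/(-264 + u(-43)) = (2161 + 3346)/(-264 + (-41 - 43)/(-43)) = 5507/(-264 - 1/43*(-84)) = 5507/(-264 + 84/43) = 5507/(-11268/43) = 5507*(-43/11268) = -236801/11268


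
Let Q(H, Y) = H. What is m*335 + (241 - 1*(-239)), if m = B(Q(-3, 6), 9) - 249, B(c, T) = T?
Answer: -79920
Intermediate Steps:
m = -240 (m = 9 - 249 = -240)
m*335 + (241 - 1*(-239)) = -240*335 + (241 - 1*(-239)) = -80400 + (241 + 239) = -80400 + 480 = -79920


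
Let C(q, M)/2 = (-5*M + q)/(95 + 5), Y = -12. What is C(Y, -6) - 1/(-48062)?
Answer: 432583/1201550 ≈ 0.36002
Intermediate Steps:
C(q, M) = -M/10 + q/50 (C(q, M) = 2*((-5*M + q)/(95 + 5)) = 2*((q - 5*M)/100) = 2*((q - 5*M)*(1/100)) = 2*(-M/20 + q/100) = -M/10 + q/50)
C(Y, -6) - 1/(-48062) = (-1/10*(-6) + (1/50)*(-12)) - 1/(-48062) = (3/5 - 6/25) - 1*(-1/48062) = 9/25 + 1/48062 = 432583/1201550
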